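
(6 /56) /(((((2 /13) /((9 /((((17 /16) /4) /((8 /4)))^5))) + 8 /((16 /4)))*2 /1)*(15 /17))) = 4271344975872 /140703178311955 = 0.03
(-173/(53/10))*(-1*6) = 10380/53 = 195.85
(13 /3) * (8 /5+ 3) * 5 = 299 /3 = 99.67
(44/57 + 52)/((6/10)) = 15040/171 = 87.95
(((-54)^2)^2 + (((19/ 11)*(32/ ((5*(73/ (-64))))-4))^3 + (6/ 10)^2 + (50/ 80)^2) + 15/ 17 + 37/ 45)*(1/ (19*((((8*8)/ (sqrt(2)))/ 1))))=5386038969410832151519*sqrt(2)/ 770657889120768000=9883.78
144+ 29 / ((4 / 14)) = 491 / 2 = 245.50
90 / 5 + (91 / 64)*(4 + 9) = 36.48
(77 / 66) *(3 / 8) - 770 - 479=-19977 / 16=-1248.56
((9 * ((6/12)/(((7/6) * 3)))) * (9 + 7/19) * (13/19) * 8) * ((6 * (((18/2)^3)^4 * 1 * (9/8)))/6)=52936897740779754/2527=20948515132876.83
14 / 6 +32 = 103 / 3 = 34.33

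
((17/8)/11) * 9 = 153/88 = 1.74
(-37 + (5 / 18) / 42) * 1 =-27967 / 756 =-36.99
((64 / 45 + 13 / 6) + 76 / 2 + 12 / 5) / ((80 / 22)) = 43549 / 3600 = 12.10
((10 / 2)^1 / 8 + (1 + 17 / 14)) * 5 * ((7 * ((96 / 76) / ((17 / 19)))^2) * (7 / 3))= 462.15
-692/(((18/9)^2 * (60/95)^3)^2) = -681.43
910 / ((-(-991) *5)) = 182 / 991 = 0.18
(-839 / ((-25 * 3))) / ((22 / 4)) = 1678 / 825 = 2.03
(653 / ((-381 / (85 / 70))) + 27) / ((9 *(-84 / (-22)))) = 1462087 / 2016252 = 0.73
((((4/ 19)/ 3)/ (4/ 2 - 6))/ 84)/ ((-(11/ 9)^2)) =9/ 64372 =0.00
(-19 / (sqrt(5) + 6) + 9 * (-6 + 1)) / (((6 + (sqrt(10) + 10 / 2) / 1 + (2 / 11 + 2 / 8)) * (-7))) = 44 * (45 * sqrt(5) + 289) / (7 * (44 * sqrt(10) + 503) * (sqrt(5) + 6)) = 0.46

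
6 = 6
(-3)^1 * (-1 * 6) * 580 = 10440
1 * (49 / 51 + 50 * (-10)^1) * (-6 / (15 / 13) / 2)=330863 / 255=1297.50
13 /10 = 1.30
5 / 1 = 5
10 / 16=5 / 8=0.62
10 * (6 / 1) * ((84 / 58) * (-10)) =-25200 / 29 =-868.97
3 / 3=1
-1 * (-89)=89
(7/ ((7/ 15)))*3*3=135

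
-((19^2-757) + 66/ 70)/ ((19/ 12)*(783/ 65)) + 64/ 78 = 3239108/ 150423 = 21.53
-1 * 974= -974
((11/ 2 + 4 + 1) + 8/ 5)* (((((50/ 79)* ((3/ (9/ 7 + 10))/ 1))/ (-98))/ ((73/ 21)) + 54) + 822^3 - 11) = 15309038089546949/ 2277965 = 6720488721.09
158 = 158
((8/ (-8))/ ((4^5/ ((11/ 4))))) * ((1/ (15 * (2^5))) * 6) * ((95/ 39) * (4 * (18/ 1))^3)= -50787/ 1664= -30.52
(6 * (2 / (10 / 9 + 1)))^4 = 136048896 / 130321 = 1043.95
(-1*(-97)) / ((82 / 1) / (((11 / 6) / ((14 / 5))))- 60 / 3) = 5335 / 5788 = 0.92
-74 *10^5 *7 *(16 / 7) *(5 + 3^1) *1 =-947200000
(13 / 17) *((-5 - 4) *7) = -819 / 17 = -48.18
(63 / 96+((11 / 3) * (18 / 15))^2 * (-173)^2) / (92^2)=68.46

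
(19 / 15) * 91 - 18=1459 / 15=97.27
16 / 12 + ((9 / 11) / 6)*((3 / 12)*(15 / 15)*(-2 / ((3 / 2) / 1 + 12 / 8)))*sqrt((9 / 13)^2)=2261 / 1716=1.32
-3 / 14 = -0.21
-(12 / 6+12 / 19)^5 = -126.21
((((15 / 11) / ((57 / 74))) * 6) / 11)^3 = 10941048000 / 12151136899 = 0.90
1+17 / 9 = 26 / 9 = 2.89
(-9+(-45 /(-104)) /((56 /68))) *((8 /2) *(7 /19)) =-12339 /988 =-12.49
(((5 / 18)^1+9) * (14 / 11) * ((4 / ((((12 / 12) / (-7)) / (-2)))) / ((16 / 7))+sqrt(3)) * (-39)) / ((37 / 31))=-23084243 / 2442 - 471107 * sqrt(3) / 1221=-10121.30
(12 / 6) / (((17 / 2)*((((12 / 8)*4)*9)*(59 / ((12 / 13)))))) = 0.00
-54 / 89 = -0.61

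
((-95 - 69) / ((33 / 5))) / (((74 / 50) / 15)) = -102500 / 407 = -251.84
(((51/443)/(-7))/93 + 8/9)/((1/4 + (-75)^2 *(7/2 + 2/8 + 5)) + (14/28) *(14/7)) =153779/8516822076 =0.00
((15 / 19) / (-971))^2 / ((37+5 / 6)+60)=1350 / 199794607787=0.00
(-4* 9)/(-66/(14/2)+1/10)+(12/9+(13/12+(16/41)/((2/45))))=4837217/321276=15.06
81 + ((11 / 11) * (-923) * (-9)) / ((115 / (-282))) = -20289.21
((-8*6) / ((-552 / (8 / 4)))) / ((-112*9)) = -1 / 5796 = -0.00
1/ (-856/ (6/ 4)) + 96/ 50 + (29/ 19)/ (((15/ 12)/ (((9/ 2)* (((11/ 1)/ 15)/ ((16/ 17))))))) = 1008297/ 162640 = 6.20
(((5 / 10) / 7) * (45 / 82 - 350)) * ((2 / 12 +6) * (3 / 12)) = -1060235 / 27552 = -38.48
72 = 72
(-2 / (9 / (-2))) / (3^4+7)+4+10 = 2773 / 198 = 14.01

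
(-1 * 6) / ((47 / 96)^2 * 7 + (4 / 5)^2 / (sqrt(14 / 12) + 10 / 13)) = 152558270208000 / 23848396280729 -34449496473600 * sqrt(42) / 23848396280729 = -2.96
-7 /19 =-0.37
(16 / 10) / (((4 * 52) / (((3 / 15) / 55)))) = 1 / 35750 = 0.00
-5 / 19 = -0.26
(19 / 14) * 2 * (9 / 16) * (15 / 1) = 2565 / 112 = 22.90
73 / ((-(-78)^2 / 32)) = -584 / 1521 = -0.38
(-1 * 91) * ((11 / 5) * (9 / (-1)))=9009 / 5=1801.80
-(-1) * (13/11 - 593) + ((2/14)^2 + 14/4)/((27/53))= -5674775/9702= -584.91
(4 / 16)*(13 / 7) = 0.46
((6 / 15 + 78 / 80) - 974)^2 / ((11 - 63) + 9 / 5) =-1206055 / 64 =-18844.61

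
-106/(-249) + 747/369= 25013/10209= 2.45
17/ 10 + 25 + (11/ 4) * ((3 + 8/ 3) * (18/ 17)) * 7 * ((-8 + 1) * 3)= -11994/ 5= -2398.80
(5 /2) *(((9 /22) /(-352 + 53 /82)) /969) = -615 /204730966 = -0.00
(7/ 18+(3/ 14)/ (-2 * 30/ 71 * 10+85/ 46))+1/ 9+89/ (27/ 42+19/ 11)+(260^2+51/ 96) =23851441225603/ 352630880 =67638.55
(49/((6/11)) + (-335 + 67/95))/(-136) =139343/77520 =1.80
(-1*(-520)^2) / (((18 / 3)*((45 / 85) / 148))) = -340163200 / 27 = -12598637.04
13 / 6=2.17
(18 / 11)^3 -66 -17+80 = 1839 / 1331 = 1.38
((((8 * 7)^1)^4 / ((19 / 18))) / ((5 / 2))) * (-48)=-16994009088 / 95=-178884306.19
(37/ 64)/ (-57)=-37/ 3648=-0.01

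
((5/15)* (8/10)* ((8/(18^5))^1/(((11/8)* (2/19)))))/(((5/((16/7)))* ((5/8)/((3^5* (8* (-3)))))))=-77824/2338875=-0.03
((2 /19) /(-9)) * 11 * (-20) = 440 /171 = 2.57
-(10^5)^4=-100000000000000000000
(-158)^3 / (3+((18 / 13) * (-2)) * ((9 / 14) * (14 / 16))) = -205104224 / 75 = -2734722.99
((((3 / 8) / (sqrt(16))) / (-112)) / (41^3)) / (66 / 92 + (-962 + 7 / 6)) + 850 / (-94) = -6954745991055871 / 769113086070784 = -9.04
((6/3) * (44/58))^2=1936/841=2.30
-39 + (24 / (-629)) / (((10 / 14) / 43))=-129879 / 3145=-41.30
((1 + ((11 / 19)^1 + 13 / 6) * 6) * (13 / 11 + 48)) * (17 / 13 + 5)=5420.75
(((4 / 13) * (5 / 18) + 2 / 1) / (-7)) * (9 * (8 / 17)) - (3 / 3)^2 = -3499 / 1547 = -2.26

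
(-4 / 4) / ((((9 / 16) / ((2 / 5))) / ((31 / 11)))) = -992 / 495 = -2.00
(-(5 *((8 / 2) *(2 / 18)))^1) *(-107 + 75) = 640 / 9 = 71.11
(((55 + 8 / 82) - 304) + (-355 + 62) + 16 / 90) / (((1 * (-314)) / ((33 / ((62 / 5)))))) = 5497151 / 1197282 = 4.59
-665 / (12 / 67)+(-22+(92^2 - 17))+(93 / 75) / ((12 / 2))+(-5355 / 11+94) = 4751419 / 1100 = 4319.47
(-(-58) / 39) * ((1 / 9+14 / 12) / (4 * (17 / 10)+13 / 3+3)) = 3335 / 24804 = 0.13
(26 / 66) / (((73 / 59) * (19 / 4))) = 3068 / 45771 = 0.07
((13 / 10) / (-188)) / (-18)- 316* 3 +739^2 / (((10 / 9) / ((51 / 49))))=846693784933 / 1658160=510622.49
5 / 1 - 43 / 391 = 1912 / 391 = 4.89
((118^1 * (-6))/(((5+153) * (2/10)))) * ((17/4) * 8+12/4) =-65490/79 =-828.99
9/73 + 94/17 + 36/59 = 458561/73219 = 6.26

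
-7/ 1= -7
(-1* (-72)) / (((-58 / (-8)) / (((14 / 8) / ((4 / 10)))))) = 1260 / 29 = 43.45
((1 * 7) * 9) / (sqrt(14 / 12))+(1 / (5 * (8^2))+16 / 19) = 5139 / 6080+9 * sqrt(42) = 59.17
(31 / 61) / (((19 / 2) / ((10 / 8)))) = 155 / 2318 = 0.07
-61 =-61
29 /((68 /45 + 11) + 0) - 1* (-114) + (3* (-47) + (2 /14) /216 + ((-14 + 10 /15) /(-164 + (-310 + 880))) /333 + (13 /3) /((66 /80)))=-19.43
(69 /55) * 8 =552 /55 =10.04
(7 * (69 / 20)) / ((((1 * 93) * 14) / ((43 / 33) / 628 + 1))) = 477641 / 25697760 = 0.02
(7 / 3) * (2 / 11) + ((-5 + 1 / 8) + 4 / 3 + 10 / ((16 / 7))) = 1.26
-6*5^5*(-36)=675000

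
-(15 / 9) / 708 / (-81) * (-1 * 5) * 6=-25 / 28674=-0.00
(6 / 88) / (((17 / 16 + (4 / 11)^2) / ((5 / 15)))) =44 / 2313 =0.02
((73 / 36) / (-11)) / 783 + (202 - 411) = -64804285 / 310068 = -209.00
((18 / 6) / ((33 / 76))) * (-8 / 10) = -304 / 55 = -5.53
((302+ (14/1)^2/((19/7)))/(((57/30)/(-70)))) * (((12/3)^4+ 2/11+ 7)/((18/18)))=-14408415000/3971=-3628409.72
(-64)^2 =4096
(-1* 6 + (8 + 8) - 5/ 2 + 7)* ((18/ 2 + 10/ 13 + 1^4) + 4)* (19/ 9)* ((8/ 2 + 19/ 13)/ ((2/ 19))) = 11892784/ 507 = 23457.17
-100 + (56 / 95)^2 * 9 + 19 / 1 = -702801 / 9025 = -77.87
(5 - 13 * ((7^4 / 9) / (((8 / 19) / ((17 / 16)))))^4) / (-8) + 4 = 4702427211492907301303965 / 14089640214528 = 333750694829.25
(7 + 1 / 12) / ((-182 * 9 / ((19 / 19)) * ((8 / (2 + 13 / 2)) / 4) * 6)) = -1445 / 471744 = -0.00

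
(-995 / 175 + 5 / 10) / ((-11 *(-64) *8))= -33 / 35840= -0.00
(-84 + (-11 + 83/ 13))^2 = 7852.69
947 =947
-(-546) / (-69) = -182 / 23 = -7.91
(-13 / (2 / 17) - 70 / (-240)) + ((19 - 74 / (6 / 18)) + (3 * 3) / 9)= -7493 / 24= -312.21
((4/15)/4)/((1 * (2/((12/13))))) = 2/65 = 0.03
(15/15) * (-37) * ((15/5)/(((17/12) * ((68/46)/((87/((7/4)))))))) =-5330664/2023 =-2635.03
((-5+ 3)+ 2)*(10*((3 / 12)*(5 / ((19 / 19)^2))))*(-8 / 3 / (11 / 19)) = 0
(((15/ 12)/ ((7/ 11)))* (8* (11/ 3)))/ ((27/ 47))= 56870/ 567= 100.30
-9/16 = -0.56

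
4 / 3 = 1.33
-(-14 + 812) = -798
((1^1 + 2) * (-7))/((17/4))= -84/17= -4.94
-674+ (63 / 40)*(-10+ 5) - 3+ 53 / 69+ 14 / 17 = -6411931 / 9384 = -683.28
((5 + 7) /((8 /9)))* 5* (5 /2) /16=675 /64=10.55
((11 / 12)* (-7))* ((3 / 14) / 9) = -11 / 72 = -0.15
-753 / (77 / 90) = -67770 / 77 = -880.13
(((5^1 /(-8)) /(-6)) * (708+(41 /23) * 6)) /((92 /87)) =1198425 /16928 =70.80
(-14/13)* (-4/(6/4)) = 112/39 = 2.87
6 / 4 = 3 / 2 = 1.50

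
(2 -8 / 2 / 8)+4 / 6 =13 / 6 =2.17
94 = 94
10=10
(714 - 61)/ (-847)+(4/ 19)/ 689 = -0.77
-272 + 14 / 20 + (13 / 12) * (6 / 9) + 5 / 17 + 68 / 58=-5970233 / 22185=-269.11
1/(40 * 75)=1/3000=0.00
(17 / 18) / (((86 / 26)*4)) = 221 / 3096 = 0.07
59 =59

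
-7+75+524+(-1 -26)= 565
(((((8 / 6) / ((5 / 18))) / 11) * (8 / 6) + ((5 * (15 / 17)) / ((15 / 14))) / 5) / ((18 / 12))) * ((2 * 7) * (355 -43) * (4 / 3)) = 5101824 / 935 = 5456.50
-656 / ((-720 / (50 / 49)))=410 / 441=0.93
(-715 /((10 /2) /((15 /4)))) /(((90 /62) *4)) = -4433 /48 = -92.35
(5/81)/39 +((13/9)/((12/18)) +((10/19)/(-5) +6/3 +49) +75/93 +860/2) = 1800624307/3721302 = 483.87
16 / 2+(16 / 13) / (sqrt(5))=16*sqrt(5) / 65+8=8.55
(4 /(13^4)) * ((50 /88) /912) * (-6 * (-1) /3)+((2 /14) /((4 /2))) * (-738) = -52863668969 /1002833832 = -52.71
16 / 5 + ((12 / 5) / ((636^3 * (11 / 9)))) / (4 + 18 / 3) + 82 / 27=220623803867 / 35373175200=6.24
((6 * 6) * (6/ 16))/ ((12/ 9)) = 10.12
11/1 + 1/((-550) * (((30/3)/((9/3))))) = 60497/5500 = 11.00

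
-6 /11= -0.55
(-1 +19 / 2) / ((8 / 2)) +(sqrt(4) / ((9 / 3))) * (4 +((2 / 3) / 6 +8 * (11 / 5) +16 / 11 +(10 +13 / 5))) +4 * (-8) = -71651 / 11880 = -6.03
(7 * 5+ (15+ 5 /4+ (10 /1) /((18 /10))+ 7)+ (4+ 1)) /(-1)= -2477 /36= -68.81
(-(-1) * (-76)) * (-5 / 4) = 95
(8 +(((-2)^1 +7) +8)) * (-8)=-168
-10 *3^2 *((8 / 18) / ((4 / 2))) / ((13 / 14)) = -280 / 13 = -21.54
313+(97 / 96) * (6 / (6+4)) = 50177 / 160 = 313.61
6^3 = 216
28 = 28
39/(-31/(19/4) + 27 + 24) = 57/65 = 0.88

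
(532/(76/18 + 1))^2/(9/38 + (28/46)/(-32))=160291208448/3364307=47644.64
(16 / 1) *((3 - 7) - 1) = -80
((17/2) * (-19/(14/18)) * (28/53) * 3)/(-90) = 969/265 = 3.66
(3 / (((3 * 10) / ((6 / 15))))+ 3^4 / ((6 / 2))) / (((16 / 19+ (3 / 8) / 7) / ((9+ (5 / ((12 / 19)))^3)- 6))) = 19387738643 / 1286550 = 15069.56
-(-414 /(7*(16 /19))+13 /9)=34669 /504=68.79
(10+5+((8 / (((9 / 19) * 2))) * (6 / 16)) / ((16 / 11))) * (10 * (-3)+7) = -37927 / 96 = -395.07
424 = 424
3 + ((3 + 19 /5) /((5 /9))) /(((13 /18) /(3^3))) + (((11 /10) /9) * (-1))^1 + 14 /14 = 2699573 /5850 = 461.47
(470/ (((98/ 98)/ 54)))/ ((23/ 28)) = 710640/ 23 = 30897.39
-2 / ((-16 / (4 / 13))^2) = -1 / 1352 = -0.00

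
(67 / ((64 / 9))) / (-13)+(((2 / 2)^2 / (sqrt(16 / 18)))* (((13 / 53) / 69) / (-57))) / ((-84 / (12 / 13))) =-603 / 832+sqrt(2) / 1945524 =-0.72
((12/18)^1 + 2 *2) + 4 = 26/3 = 8.67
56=56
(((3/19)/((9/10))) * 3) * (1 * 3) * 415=12450/19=655.26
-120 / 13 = -9.23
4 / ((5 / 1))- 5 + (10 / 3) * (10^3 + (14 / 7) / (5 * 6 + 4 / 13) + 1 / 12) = 59034359 / 17730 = 3329.63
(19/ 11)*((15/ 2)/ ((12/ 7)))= 665/ 88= 7.56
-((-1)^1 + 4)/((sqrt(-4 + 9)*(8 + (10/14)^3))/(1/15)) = -343*sqrt(5)/71725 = -0.01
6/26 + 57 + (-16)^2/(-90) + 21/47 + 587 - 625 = 462827/27495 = 16.83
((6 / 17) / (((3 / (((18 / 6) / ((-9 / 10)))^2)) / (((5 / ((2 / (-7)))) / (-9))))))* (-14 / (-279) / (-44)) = -12250 / 4226013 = -0.00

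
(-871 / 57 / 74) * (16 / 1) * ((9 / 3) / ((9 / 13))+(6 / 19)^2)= -33453368 / 2284047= -14.65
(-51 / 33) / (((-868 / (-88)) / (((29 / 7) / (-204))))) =29 / 9114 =0.00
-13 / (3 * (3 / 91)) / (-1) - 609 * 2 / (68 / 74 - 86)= 2064839 / 14166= 145.76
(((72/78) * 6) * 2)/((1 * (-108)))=-4/39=-0.10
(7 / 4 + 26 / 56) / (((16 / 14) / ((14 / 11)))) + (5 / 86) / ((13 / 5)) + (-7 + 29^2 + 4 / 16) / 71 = 700409 / 49192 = 14.24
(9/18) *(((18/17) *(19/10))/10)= 171/1700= 0.10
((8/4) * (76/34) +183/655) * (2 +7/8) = 1216493/89080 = 13.66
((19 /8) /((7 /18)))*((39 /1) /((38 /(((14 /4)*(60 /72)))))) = 585 /32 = 18.28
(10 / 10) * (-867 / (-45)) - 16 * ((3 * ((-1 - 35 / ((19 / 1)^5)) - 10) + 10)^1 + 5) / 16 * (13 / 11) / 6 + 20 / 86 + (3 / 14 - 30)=-828980823394 / 122975456835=-6.74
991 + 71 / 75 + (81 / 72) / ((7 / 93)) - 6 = 4203751 / 4200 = 1000.89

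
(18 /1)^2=324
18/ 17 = 1.06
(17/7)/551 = 17/3857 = 0.00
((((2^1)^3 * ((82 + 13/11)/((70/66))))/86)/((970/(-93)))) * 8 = -816912/145985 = -5.60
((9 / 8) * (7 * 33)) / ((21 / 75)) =7425 / 8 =928.12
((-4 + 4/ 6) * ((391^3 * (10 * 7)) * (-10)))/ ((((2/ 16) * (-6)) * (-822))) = 836870594000/ 3699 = 226242388.21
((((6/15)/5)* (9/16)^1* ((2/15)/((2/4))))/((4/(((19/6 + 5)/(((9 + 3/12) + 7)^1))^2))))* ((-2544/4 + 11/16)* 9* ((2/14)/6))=-697319/6760000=-0.10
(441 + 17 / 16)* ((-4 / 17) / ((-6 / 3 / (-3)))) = -21219 / 136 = -156.02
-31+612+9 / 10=5819 / 10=581.90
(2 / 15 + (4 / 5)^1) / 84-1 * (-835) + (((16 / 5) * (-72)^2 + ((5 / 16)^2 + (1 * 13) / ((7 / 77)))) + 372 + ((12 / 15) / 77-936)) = 15082269409 / 887040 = 17002.92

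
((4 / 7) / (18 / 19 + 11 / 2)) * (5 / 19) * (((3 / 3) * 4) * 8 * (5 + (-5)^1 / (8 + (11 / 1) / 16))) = 157440 / 47677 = 3.30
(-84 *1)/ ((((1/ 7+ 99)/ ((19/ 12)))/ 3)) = -2793/ 694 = -4.02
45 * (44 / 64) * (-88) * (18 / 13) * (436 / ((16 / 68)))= -90806265 / 13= -6985097.31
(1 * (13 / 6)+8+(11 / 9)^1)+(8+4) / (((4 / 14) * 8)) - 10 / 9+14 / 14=595 / 36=16.53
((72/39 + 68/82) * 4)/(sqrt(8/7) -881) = -0.01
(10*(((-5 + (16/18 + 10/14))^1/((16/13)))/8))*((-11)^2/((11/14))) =-531.28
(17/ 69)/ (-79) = -17/ 5451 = -0.00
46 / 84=23 / 42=0.55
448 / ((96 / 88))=1232 / 3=410.67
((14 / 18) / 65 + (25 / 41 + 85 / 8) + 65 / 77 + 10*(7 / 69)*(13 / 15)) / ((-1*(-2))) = 1469164757 / 226546320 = 6.49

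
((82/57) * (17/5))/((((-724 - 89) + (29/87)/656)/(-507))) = 463633248/151998385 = 3.05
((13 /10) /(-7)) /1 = -13 /70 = -0.19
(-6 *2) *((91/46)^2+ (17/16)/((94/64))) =-1383453/24863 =-55.64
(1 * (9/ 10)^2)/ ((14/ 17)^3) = 397953/ 274400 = 1.45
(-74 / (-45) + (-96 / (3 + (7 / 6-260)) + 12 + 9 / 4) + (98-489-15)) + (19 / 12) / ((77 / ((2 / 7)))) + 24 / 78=-150784819049 / 387206820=-389.42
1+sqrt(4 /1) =3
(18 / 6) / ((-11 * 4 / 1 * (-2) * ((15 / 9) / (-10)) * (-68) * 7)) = 9 / 20944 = 0.00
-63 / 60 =-21 / 20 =-1.05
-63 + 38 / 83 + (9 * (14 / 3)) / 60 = -51329 / 830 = -61.84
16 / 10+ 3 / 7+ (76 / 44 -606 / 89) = -104616 / 34265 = -3.05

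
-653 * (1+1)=-1306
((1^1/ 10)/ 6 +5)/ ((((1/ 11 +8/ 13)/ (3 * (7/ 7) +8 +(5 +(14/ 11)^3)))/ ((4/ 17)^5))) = 4816308224/ 52056217191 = 0.09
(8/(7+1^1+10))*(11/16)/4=11/144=0.08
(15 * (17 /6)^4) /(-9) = -417605 /3888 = -107.41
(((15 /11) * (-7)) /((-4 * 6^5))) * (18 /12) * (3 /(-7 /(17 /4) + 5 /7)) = -4165 /2813184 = -0.00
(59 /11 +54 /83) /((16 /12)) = 16473 /3652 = 4.51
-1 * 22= -22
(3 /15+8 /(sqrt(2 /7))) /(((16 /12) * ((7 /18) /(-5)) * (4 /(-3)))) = 81 /56+405 * sqrt(14) /14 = 109.69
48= 48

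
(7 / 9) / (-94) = -7 / 846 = -0.01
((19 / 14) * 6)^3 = 185193 / 343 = 539.92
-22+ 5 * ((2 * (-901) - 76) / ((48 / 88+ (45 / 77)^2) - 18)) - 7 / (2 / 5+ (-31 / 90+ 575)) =184385430062 / 350081171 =526.69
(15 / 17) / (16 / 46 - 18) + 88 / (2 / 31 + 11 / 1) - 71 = -21339155 / 338198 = -63.10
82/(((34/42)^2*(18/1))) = 2009/289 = 6.95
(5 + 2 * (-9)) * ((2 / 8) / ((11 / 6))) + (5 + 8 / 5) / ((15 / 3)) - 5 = -2999 / 550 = -5.45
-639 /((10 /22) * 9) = -781 /5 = -156.20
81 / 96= 27 / 32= 0.84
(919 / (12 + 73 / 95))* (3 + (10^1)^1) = 1134965 / 1213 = 935.67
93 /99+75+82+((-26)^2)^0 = 5245 /33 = 158.94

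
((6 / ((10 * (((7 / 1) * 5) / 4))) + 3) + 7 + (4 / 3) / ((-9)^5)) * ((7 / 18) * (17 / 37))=2653124669 / 1474748775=1.80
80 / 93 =0.86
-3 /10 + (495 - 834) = -3393 /10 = -339.30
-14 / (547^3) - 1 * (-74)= 12111381888 / 163667323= 74.00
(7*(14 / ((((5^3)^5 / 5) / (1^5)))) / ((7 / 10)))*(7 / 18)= 98 / 10986328125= 0.00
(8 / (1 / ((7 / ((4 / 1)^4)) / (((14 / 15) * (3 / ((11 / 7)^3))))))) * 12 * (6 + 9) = 299475 / 5488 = 54.57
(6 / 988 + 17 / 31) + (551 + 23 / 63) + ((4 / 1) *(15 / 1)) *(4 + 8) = 1227125077 / 964782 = 1271.92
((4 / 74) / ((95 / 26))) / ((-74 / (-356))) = 9256 / 130055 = 0.07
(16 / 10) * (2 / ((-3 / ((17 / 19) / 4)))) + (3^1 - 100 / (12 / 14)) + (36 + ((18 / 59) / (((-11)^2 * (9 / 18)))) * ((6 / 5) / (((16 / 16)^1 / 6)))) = -10562223 / 135641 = -77.87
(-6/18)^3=-1/27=-0.04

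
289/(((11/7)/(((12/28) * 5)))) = 394.09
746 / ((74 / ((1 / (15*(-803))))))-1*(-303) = 135036122 / 445665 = 303.00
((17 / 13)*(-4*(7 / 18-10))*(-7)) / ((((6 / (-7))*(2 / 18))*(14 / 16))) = 164696 / 39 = 4222.97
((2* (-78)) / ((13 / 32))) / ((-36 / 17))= 544 / 3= 181.33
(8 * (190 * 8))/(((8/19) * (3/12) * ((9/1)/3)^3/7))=808640/27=29949.63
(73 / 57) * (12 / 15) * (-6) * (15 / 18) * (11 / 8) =-803 / 114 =-7.04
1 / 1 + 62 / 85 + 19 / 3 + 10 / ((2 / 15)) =21181 / 255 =83.06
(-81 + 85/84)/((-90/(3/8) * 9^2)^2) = -0.00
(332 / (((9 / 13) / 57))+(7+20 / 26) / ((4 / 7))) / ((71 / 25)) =106658225 / 11076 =9629.67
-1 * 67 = -67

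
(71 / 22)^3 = 357911 / 10648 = 33.61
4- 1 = 3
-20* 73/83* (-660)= 963600/83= 11609.64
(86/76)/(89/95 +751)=215/142868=0.00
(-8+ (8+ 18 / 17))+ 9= 171 / 17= 10.06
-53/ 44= -1.20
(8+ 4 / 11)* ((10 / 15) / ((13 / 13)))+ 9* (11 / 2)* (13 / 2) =43207 / 132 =327.33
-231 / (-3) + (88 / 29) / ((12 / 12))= 2321 / 29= 80.03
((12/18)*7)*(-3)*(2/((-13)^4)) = -28/28561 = -0.00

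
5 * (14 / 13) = 70 / 13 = 5.38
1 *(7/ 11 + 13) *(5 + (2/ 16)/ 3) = 275/ 4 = 68.75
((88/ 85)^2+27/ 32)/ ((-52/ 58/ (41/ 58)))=-18158203/ 12022400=-1.51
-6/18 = -1/3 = -0.33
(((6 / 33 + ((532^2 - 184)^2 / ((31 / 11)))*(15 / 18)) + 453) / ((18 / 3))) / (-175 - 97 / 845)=-6816202726642075 / 302750712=-22514241.77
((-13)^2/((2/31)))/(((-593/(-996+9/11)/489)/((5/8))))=140224009185/104368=1343553.67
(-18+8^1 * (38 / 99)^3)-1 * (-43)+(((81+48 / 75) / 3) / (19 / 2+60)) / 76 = 3261826481303 / 128127982950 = 25.46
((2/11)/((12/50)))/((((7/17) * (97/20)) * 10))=850/22407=0.04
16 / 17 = 0.94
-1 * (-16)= 16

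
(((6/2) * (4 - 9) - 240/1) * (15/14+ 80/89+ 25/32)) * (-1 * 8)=13988025/2492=5613.17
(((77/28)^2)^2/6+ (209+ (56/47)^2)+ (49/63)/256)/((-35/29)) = -64929073501/356267520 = -182.25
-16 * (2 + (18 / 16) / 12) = -67 / 2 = -33.50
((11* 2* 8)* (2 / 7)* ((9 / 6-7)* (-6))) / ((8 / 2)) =2904 / 7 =414.86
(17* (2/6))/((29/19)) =323/87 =3.71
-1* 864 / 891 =-0.97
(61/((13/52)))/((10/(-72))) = -8784/5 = -1756.80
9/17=0.53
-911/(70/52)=-23686/35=-676.74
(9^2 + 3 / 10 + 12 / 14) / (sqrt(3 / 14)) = 177.48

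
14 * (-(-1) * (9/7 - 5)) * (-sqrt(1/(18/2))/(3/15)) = 260/3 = 86.67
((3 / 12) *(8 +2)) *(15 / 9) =25 / 6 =4.17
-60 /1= -60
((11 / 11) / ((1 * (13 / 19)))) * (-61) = -1159 / 13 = -89.15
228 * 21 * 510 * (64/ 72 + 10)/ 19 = 1399440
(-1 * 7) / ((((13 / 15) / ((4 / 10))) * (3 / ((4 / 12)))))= -14 / 39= -0.36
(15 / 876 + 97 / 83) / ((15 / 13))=373607 / 363540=1.03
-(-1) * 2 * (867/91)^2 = 181.55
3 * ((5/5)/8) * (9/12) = 9/32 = 0.28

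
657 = 657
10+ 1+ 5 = 16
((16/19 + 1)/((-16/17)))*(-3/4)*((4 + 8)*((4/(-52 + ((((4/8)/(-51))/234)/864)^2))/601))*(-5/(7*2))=203329782363801600/252517196988731020133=0.00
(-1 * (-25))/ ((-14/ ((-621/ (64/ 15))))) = 232875/ 896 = 259.91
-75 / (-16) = 75 / 16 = 4.69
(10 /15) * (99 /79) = 66 /79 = 0.84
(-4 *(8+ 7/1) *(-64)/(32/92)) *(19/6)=34960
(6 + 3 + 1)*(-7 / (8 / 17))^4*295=295787533475 / 2048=144427506.58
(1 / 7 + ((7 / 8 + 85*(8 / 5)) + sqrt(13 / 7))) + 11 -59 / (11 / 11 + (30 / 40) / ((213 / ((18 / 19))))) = sqrt(91) / 7 + 13524131 / 151592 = 90.58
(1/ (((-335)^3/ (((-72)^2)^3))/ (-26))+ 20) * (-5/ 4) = -120457.56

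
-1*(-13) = 13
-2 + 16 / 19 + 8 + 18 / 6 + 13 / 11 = 2304 / 209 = 11.02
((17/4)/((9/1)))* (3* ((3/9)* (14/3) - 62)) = -2312/27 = -85.63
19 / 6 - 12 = -53 / 6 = -8.83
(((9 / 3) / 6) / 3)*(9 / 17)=3 / 34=0.09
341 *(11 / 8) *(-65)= -243815 / 8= -30476.88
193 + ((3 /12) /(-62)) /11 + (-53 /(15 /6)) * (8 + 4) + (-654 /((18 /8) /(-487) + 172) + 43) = -101467681987 /4570041080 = -22.20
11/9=1.22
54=54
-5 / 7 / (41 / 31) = -155 / 287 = -0.54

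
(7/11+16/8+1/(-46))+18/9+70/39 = 126485/19734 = 6.41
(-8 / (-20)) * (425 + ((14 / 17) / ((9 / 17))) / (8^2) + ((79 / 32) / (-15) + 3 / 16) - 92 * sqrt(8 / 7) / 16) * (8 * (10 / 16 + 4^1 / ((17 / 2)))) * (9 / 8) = 1341149 / 800 - 30843 * sqrt(14) / 4760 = 1652.19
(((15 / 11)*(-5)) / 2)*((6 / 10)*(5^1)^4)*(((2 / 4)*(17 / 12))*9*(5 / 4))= -7171875 / 704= -10187.32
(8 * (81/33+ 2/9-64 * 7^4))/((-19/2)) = 243399536/1881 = 129399.01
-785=-785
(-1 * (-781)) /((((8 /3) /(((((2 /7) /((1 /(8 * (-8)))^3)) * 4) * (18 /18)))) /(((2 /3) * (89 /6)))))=-18221367296 /21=-867684156.95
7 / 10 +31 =317 / 10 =31.70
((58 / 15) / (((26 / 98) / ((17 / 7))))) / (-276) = -3451 / 26910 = -0.13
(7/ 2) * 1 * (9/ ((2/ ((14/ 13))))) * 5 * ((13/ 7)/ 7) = 45/ 2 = 22.50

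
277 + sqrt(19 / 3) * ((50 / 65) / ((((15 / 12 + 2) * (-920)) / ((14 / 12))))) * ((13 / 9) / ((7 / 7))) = 277-7 * sqrt(57) / 48438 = 277.00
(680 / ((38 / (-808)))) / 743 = -274720 / 14117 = -19.46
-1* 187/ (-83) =187/ 83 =2.25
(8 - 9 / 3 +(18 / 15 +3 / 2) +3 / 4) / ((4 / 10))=169 / 8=21.12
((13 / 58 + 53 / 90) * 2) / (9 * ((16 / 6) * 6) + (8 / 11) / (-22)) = 128381 / 11366550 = 0.01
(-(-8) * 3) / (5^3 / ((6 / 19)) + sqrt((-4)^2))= 144 / 2399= 0.06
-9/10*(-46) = 207/5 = 41.40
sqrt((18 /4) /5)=3*sqrt(10) /10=0.95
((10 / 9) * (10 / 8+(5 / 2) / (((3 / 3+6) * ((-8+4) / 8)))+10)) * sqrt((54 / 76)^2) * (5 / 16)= 22125 / 8512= 2.60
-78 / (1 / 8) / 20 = -156 / 5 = -31.20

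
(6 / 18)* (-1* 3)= -1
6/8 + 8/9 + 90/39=3.95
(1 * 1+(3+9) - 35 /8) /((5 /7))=483 /40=12.08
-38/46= -0.83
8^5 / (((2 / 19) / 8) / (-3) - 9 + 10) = 7471104 / 227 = 32912.35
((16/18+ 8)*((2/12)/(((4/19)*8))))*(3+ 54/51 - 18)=-7505/612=-12.26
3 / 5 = 0.60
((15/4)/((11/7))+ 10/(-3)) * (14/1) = -13.26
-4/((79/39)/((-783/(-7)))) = -220.88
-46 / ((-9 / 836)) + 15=38591 / 9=4287.89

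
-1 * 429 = -429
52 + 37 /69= 3625 /69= 52.54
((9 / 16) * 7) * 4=63 / 4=15.75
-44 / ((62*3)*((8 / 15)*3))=-55 / 372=-0.15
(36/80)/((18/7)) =7/40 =0.18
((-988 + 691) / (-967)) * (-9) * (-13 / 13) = 2673 / 967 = 2.76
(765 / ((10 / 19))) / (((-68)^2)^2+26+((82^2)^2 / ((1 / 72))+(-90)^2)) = 969 / 2184444116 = 0.00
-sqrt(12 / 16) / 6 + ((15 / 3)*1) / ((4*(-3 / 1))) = -5 / 12 - sqrt(3) / 12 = -0.56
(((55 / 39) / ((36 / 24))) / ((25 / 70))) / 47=308 / 5499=0.06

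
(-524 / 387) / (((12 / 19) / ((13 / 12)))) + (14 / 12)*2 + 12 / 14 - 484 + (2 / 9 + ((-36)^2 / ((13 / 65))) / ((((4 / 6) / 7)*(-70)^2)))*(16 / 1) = -125515843 / 487620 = -257.41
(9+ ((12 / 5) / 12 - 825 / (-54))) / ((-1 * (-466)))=0.05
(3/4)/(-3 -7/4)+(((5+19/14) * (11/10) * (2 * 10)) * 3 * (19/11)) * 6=578301/133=4348.13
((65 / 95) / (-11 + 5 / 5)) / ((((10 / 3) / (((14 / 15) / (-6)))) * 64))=91 / 1824000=0.00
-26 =-26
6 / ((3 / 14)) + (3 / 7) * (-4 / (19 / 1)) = 3712 / 133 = 27.91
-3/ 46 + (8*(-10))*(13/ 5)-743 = -951.07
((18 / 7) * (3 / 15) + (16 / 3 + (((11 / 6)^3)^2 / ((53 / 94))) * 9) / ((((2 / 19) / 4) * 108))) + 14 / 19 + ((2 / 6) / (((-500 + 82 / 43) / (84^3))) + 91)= -4715774219956543 / 52829340661440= -89.26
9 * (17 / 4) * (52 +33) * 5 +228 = 65937 / 4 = 16484.25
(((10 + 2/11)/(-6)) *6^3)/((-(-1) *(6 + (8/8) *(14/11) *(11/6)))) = -12096/275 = -43.99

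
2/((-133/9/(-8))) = 144/133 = 1.08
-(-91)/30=91/30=3.03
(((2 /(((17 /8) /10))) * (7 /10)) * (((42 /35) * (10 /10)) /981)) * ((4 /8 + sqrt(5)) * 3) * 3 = 336 /9265 + 672 * sqrt(5) /9265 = 0.20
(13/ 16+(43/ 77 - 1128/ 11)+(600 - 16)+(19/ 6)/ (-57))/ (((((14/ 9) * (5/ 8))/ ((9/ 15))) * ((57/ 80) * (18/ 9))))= 10705906/ 51205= 209.08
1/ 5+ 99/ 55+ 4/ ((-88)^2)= 3873/ 1936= 2.00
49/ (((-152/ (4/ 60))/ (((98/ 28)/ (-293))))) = 343/ 1336080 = 0.00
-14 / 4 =-7 / 2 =-3.50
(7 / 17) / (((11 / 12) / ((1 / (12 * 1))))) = 7 / 187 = 0.04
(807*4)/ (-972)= -269/ 81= -3.32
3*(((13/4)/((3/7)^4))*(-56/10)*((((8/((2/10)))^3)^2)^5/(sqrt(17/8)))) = -100761188985221841053286400000000000000000000000000000*sqrt(34)/459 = -1280029729499443818289488000000000000000000000000000.00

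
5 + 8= 13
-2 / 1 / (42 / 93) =-31 / 7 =-4.43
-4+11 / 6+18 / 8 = 1 / 12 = 0.08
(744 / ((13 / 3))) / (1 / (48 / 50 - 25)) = -1341432 / 325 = -4127.48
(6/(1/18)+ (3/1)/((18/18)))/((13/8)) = 888/13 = 68.31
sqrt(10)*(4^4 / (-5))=-256*sqrt(10) / 5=-161.91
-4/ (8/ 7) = -7/ 2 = -3.50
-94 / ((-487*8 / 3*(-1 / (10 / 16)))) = -705 / 15584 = -0.05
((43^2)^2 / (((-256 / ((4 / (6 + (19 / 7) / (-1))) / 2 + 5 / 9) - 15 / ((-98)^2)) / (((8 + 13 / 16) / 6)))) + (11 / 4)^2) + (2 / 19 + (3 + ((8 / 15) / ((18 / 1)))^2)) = -21453977503878855271 / 939908144444400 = -22825.61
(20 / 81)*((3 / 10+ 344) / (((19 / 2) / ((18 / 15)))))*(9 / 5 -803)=-110341264 / 12825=-8603.61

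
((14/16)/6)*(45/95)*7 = 147/304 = 0.48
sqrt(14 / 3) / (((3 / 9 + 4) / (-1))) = -sqrt(42) / 13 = -0.50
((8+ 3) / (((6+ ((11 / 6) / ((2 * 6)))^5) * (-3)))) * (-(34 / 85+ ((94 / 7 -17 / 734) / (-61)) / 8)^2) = 604482959577357058176 / 7127670985829816252075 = 0.08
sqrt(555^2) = 555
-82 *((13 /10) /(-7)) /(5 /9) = 4797 /175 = 27.41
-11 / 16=-0.69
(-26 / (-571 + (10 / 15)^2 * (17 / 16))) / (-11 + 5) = -156 / 20539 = -0.01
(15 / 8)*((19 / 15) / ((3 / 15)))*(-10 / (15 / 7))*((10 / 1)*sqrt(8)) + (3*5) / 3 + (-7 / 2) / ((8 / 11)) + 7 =115 / 16 - 3325*sqrt(2) / 3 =-1560.23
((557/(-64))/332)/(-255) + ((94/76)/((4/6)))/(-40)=-4764241/102946560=-0.05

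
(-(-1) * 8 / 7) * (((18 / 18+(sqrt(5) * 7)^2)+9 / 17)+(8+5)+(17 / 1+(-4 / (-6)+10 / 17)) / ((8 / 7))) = 112405 / 357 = 314.86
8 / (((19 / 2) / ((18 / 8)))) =36 / 19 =1.89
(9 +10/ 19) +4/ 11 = 2067/ 209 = 9.89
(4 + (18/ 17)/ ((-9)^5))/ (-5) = -446146/ 557685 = -0.80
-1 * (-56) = 56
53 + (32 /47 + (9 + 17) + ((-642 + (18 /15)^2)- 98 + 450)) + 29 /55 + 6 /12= -5372971 /25850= -207.85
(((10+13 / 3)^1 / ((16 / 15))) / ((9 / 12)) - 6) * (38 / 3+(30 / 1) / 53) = 157.69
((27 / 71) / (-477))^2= 9 / 14160169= 0.00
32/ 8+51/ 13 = 103/ 13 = 7.92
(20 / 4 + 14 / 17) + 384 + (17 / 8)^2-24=402929 / 1088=370.34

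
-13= -13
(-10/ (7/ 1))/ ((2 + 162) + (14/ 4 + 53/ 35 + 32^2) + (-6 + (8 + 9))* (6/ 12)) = -0.00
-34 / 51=-2 / 3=-0.67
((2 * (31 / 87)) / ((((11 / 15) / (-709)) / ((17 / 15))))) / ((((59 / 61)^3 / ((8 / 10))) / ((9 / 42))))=-339239447132 / 2293056535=-147.94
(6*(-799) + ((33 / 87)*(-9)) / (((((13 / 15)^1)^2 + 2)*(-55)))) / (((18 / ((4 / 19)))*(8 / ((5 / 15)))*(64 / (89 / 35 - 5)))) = 1233479209 / 13751902080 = 0.09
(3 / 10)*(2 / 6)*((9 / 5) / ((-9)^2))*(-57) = -19 / 150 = -0.13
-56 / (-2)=28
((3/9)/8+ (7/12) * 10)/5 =47/40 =1.18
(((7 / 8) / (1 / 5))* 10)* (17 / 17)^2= 175 / 4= 43.75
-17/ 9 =-1.89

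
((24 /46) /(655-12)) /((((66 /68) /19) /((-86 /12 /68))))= -817 /488037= -0.00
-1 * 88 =-88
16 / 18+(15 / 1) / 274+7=19589 / 2466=7.94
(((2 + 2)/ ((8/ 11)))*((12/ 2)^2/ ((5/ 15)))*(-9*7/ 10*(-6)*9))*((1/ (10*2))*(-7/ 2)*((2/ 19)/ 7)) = -505197/ 950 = -531.79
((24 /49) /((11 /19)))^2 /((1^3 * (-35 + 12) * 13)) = -207936 /86865779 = -0.00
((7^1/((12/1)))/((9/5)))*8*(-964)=-67480/27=-2499.26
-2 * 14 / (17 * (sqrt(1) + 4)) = -0.33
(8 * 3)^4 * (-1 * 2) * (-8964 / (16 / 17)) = 6319835136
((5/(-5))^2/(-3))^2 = 1/9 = 0.11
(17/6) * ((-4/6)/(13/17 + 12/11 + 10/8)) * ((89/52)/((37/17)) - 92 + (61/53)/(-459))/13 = 798374850823/187076735001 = 4.27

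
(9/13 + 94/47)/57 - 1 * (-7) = 5222/741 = 7.05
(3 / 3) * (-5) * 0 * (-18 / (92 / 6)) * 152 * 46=0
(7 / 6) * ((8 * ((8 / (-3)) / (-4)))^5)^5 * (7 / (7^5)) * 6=1267650600228229401496703205376 / 290619993038949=4361883664550010.48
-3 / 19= -0.16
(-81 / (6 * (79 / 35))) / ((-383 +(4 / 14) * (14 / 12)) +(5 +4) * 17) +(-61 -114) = -19048015 / 108862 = -174.97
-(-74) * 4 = 296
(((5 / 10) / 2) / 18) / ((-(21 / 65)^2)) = -4225 / 31752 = -0.13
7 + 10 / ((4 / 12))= 37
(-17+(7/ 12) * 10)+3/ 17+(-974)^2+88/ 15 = 161274049/ 170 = 948670.88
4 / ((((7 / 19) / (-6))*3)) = -152 / 7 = -21.71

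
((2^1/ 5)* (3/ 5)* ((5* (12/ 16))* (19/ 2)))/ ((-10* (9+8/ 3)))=-513/ 7000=-0.07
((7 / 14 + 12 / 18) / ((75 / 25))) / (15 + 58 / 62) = 217 / 8892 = 0.02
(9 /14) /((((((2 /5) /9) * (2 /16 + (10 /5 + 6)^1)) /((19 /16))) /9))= 13851 /728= 19.03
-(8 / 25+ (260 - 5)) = -6383 / 25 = -255.32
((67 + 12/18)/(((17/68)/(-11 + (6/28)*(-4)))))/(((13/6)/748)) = -14403488/13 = -1107960.62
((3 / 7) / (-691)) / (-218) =3 / 1054466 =0.00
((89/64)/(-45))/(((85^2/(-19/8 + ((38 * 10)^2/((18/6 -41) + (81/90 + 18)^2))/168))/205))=-6216148129/22317528844800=-0.00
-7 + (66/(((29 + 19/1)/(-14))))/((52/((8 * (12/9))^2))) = -5747/117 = -49.12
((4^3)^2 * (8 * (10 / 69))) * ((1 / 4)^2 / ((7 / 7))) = 20480 / 69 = 296.81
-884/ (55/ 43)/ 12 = -9503/ 165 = -57.59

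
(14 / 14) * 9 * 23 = 207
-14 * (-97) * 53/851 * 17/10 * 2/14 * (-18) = -369.72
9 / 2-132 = -255 / 2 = -127.50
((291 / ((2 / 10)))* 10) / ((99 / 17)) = 82450 / 33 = 2498.48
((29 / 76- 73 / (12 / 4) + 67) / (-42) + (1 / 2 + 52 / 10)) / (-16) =-223841 / 766080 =-0.29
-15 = -15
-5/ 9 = -0.56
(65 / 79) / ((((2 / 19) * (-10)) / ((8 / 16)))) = -247 / 632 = -0.39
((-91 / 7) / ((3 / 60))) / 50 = -5.20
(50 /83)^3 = 125000 /571787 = 0.22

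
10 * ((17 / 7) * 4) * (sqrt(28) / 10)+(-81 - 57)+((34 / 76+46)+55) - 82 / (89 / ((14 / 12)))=-381769 / 10146+136 * sqrt(7) / 7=13.78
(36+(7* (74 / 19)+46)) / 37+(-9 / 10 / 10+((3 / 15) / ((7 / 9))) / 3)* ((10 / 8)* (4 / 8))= 2323011 / 787360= 2.95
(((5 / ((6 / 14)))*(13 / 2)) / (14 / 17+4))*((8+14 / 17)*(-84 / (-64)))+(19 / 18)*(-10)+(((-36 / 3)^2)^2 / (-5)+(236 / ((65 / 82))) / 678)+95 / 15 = -344222936381 / 86729760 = -3968.91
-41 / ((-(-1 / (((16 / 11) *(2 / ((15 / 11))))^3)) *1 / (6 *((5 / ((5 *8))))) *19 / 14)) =-4702208 / 21375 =-219.99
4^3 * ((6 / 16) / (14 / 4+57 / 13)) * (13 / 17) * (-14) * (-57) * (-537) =-3476202912 / 3485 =-997475.73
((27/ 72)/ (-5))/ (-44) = 3/ 1760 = 0.00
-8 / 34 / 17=-4 / 289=-0.01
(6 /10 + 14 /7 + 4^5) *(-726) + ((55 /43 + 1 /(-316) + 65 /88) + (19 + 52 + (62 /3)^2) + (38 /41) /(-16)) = -205395529245481 /275768460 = -744811.53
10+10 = 20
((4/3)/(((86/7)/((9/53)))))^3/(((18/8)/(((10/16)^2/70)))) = 735/47347054556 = 0.00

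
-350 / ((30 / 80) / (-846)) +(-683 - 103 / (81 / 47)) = 63897436 / 81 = 788857.23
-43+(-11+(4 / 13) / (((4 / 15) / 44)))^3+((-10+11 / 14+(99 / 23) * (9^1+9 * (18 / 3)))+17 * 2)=44675621227 / 707434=63151.65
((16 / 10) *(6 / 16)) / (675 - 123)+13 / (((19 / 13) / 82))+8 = 12889219 / 17480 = 737.37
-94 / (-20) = 4.70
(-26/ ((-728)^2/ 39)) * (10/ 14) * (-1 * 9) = 135/ 10976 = 0.01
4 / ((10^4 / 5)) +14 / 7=1001 / 500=2.00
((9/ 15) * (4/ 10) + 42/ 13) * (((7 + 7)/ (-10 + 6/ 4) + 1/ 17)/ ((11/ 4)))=-121824/ 60775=-2.00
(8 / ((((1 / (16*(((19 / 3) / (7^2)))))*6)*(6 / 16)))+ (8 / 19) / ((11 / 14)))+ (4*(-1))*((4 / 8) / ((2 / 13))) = -1413263 / 276507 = -5.11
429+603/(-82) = 34575/82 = 421.65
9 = 9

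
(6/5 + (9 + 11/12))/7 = 667/420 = 1.59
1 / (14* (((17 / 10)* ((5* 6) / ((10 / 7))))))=5 / 2499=0.00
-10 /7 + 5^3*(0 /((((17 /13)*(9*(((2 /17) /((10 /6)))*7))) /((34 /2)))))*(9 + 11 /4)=-10 /7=-1.43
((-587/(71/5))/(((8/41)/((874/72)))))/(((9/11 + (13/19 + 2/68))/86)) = -1606819368341/11128824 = -144383.57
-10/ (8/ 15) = -75/ 4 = -18.75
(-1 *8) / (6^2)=-2 / 9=-0.22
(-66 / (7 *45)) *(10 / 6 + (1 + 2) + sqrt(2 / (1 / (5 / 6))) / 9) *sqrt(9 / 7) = 22 *sqrt(7) *(-126 - sqrt(15)) / 6615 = -1.14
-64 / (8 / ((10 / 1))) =-80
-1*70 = -70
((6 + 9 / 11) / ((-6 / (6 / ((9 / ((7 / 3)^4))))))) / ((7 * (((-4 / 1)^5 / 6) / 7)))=60025 / 456192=0.13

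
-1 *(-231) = 231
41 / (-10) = -41 / 10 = -4.10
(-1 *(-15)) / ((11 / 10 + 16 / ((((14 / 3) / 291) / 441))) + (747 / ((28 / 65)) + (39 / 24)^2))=11200 / 329824953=0.00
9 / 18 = 1 / 2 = 0.50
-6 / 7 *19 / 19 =-6 / 7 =-0.86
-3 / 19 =-0.16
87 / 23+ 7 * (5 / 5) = 248 / 23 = 10.78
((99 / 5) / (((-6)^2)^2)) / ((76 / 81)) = 99 / 6080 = 0.02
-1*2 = -2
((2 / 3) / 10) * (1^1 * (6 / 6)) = 1 / 15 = 0.07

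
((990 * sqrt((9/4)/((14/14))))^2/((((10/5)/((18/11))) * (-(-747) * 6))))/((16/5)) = 334125/2656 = 125.80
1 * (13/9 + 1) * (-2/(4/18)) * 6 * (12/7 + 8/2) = -5280/7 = -754.29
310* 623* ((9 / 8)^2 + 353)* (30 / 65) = 6568254735 / 208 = 31578147.76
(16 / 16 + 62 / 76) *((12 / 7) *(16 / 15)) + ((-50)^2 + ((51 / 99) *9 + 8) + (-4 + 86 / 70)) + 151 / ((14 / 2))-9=3695182 / 1463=2525.76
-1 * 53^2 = -2809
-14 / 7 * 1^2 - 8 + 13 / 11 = -97 / 11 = -8.82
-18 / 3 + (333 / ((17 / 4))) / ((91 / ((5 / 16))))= -35463 / 6188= -5.73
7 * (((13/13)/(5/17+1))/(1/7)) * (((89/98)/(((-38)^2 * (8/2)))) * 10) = 7565/127072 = 0.06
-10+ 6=-4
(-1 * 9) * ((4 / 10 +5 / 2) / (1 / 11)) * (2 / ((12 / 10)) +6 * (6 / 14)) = -85173 / 70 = -1216.76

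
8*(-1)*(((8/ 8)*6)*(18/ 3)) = -288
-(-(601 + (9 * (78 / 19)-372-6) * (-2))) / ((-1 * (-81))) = 24379 / 1539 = 15.84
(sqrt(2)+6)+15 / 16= sqrt(2)+111 / 16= 8.35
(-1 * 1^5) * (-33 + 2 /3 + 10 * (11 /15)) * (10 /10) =25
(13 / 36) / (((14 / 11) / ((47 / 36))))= 6721 / 18144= 0.37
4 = 4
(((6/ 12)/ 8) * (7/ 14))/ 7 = 1/ 224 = 0.00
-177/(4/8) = -354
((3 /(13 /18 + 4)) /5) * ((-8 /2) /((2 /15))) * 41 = -13284 /85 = -156.28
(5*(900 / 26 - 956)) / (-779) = 59890 / 10127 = 5.91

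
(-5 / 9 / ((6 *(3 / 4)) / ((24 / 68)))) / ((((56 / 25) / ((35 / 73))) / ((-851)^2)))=-452625625 / 67014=-6754.20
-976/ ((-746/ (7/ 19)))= 3416/ 7087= 0.48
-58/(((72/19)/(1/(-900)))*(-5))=-551/162000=-0.00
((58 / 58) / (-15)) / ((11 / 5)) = -1 / 33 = -0.03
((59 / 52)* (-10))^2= 87025 / 676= 128.74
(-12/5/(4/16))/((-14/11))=264/35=7.54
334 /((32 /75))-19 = 12221 /16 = 763.81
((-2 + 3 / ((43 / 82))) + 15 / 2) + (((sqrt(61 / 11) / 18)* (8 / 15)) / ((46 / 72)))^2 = 1264793351 / 112597650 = 11.23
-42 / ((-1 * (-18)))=-7 / 3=-2.33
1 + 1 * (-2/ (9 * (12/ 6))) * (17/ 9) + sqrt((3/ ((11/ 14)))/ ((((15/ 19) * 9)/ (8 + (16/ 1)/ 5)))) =64/ 81 + 28 * sqrt(209)/ 165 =3.24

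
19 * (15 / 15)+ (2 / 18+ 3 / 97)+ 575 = 518686 / 873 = 594.14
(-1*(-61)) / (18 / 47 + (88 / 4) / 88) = 11468 / 119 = 96.37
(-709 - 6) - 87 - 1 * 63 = -865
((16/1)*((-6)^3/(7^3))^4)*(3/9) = 11609505792/13841287201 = 0.84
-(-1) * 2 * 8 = 16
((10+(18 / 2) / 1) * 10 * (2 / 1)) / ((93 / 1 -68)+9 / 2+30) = 6.39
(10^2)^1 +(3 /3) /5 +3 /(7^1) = 100.63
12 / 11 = 1.09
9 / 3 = 3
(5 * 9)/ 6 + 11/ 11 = 8.50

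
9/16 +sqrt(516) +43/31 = 967/496 +2*sqrt(129) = 24.67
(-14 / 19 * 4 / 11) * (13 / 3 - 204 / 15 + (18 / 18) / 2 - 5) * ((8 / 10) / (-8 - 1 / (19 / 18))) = -23128 / 70125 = -0.33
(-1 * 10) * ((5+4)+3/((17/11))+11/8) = -123.16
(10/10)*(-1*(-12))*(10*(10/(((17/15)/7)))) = 126000/17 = 7411.76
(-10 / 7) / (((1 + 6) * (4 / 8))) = -0.41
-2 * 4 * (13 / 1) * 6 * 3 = -1872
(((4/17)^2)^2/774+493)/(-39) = -15935055239/1260582453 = -12.64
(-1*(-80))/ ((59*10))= 8/ 59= 0.14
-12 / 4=-3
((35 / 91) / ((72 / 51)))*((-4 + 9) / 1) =1.36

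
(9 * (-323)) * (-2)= 5814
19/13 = 1.46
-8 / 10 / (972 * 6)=-0.00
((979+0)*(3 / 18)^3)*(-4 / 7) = -979 / 378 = -2.59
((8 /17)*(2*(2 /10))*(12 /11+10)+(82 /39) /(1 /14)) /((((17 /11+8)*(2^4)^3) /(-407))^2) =523640839403 /153292898304000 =0.00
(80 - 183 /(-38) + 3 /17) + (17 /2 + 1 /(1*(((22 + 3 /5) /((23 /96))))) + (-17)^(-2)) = 5569831945 /59566368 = 93.51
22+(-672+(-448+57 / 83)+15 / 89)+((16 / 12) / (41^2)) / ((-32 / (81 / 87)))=-3160732349619 / 2880870904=-1097.14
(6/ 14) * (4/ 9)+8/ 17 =236/ 357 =0.66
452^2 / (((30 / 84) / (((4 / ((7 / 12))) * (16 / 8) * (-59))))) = -2314355712 / 5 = -462871142.40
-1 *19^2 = -361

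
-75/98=-0.77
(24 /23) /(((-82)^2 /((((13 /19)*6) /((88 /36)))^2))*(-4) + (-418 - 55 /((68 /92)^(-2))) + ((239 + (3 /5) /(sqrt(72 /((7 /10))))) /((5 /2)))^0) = -8500869 /81328515899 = -0.00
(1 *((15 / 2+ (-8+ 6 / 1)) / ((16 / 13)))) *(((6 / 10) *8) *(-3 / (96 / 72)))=-3861 / 80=-48.26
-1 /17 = -0.06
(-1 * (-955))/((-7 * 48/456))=-18145/14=-1296.07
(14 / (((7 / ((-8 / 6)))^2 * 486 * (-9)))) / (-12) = 4 / 413343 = 0.00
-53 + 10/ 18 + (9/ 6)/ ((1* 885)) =-278471/ 5310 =-52.44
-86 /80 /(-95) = 43 /3800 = 0.01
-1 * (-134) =134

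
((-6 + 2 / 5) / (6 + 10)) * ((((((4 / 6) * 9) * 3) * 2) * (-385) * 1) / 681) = 1617 / 227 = 7.12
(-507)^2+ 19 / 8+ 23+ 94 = 2057347 / 8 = 257168.38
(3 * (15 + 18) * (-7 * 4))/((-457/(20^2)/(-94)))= -104227200/457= -228068.27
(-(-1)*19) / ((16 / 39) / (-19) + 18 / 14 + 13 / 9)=295659 / 42148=7.01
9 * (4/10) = 18/5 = 3.60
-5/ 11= -0.45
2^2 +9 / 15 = 23 / 5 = 4.60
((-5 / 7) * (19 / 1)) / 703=-5 / 259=-0.02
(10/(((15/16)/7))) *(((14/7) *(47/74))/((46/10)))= 20.62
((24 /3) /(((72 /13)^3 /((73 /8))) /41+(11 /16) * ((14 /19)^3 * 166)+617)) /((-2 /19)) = -1713883008682 /14953871779929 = -0.11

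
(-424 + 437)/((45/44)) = 12.71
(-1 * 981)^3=-944076141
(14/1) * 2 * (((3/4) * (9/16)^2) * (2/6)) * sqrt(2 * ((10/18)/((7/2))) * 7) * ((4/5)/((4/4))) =189 * sqrt(5)/160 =2.64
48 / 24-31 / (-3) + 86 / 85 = 13.35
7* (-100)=-700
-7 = -7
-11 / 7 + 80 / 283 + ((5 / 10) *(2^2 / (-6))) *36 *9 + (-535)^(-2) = -61967996744 / 567011725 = -109.29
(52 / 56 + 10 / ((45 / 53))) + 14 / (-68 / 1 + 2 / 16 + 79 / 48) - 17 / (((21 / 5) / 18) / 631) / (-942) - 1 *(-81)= 8948717587 / 62886978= 142.30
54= 54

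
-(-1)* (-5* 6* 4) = -120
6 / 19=0.32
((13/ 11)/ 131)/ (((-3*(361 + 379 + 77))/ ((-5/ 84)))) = 65/ 296678844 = 0.00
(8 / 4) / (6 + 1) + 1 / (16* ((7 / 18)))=25 / 56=0.45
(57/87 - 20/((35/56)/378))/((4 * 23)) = -350765/2668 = -131.47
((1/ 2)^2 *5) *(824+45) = 4345/ 4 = 1086.25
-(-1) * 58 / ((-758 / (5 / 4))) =-145 / 1516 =-0.10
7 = 7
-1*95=-95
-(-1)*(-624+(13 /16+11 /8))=-9949 /16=-621.81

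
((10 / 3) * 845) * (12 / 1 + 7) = 160550 / 3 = 53516.67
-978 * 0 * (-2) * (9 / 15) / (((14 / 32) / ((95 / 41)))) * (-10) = 0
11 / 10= 1.10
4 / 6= 2 / 3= 0.67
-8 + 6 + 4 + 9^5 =59051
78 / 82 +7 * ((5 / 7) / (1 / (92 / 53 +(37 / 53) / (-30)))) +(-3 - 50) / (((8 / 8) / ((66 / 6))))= -7477109 / 13038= -573.49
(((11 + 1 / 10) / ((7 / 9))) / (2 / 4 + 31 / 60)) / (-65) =-5994 / 27755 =-0.22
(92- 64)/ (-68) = -7/ 17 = -0.41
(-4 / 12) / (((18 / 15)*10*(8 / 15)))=-5 / 96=-0.05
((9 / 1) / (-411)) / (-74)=3 / 10138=0.00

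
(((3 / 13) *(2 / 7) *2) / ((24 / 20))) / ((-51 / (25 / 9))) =-250 / 41769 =-0.01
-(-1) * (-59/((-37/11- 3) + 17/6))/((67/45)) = 175230/15611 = 11.22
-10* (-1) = 10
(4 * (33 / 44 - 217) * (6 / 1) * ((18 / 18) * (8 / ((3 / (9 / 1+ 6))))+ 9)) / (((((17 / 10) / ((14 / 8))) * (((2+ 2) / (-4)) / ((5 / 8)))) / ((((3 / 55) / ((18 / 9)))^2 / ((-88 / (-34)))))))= 47.02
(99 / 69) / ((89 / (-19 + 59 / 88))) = -4839 / 16376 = -0.30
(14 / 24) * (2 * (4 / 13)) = 14 / 39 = 0.36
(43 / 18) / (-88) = -43 / 1584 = -0.03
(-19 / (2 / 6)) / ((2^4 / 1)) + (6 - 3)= -9 / 16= -0.56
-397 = -397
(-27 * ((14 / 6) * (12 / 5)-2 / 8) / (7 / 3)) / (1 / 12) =-26001 / 35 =-742.89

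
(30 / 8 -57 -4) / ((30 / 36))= -687 / 10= -68.70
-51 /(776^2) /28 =-51 /16860928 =-0.00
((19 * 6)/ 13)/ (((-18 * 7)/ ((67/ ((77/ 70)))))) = -12730/ 3003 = -4.24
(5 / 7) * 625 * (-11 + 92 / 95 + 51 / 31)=-15436250 / 4123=-3743.94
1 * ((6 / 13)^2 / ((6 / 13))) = 6 / 13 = 0.46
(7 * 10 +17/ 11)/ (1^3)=787/ 11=71.55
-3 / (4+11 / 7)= -7 / 13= -0.54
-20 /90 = -2 /9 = -0.22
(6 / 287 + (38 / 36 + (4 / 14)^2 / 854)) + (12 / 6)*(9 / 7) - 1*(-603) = 9367357103 / 15441174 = 606.65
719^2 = 516961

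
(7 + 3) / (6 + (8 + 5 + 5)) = 5 / 12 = 0.42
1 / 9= 0.11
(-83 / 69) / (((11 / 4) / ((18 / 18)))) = -332 / 759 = -0.44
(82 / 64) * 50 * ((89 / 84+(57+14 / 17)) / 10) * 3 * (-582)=-5016090675 / 7616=-658625.35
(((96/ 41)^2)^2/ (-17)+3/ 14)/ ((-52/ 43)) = 44933769039/ 34971618136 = 1.28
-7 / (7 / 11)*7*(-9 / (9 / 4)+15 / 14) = 451 / 2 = 225.50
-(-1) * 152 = 152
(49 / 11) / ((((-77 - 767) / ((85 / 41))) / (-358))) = 745535 / 190322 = 3.92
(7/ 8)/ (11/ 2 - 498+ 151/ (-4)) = -1/ 606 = -0.00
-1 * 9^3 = -729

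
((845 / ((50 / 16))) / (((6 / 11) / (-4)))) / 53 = -29744 / 795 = -37.41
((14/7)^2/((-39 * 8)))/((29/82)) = -41/1131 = -0.04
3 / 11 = 0.27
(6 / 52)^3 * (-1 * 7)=-189 / 17576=-0.01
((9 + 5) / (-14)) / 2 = -1 / 2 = -0.50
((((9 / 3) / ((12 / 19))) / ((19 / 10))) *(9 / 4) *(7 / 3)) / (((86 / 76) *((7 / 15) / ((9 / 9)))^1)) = 4275 / 172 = 24.85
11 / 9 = 1.22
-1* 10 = -10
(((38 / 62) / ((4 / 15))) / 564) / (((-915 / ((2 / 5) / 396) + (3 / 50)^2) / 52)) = -40625 / 173660979573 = -0.00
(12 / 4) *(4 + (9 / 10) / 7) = 867 / 70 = 12.39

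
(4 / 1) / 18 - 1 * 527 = -4741 / 9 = -526.78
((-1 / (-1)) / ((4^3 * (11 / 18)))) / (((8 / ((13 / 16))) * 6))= 39 / 90112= 0.00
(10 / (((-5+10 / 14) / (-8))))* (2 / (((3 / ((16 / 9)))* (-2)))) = -896 / 81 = -11.06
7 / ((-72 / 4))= -7 / 18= -0.39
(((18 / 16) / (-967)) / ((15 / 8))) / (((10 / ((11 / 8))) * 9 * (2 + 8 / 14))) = -77 / 20887200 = -0.00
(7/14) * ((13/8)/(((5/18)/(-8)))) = -117/5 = -23.40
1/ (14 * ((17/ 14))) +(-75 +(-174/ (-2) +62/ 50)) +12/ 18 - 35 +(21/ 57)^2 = -9619184/ 460275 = -20.90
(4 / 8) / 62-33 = -4091 / 124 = -32.99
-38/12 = -19/6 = -3.17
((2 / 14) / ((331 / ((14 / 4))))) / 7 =1 / 4634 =0.00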